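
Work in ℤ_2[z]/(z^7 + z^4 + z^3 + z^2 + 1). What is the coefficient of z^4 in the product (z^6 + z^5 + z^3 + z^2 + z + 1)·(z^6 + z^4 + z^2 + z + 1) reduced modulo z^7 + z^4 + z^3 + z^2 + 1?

Multiply in ℤ_2[z]: (z^6 + z^5 + z^3 + z^2 + z + 1)·(z^6 + z^4 + z^2 + z + 1) = z^12 + z^11 + z^10 + z^5 + z^4 + z^3 + z^2 + 1.
Reduce using z^7 ≡ z^4 + z^3 + z^2 + 1 (mod z^7 + z^4 + z^3 + z^2 + 1).
Reduced: z^6 + z^3 + z^2.

0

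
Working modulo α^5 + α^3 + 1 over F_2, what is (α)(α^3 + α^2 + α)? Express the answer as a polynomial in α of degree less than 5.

α^4 + α^3 + α^2

Multiply in F_2[α]: (α)·(α^3 + α^2 + α) = α^4 + α^3 + α^2.
Reduced: α^4 + α^3 + α^2.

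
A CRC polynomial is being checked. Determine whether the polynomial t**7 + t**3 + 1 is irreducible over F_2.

Write f(t) = t**7 + t**3 + 1.
Check for roots in F_2: f(0) = 1; f(1) = 1.
No roots, so no linear factors.
Monic irreducibles of degree 2 over GF(2): t**2 + t + 1.
None of them divide f (all give nonzero remainder).
Monic irreducibles of degree 3 over GF(2): t**3 + t + 1, t**3 + t**2 + 1.
None of them divide f (all give nonzero remainder).
No irreducible factor of degree ≤ 3 exists, so f is irreducible over GF(2).

Yes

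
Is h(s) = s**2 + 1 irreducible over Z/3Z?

Check for roots in Z/3Z: h(0) = 1; h(1) = 2; h(2) = 2.
No roots. A degree-2 polynomial over a field with no linear factor is irreducible.

Yes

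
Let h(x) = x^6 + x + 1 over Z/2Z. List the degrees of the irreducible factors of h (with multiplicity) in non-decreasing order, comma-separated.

Roots in Z/2Z: h(0) = 1; h(1) = 1.
Complete factorization: h(x) = (x^6 + x + 1).
Factor degrees with multiplicity: 6 = 6.

6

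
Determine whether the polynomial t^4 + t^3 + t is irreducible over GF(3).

Write m(t) = t^4 + t^3 + t.
Check for roots in GF(3): m(0) = 0 → root; m(1) = 0 → root; m(2) = 2.
m(0) = 0, so (t) divides m(t); m is reducible.

No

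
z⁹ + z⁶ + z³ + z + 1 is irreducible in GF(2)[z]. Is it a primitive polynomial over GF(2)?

Write f(z) = z⁹ + z⁶ + z³ + z + 1.
|GF(2^9)^×| = 2^9 − 1 = 511. Prime factorization: 511 = 7·73.
f is primitive ⇔ z has order 511 in GF(2)[z]/(f), i.e. z^(511/q) ≠ 1 for each prime q | 511.
z^(73) mod f = 1
z^(7) mod f = z⁷.
Since z^(73) = 1, the order of z divides 73 < 511; not primitive.

No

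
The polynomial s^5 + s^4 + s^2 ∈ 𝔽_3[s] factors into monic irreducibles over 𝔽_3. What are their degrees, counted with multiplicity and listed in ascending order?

1, 1, 1, 2

Write f(s) = s^5 + s^4 + s^2.
Roots in 𝔽_3: f(0) = 0 → root; f(1) = 0 → root; f(2) = 1.
Linear factors from roots: (s), (s - 1).
Complete factorization: f(s) = (s - 1)·(s)^2·(s^2 - s - 1).
Factor degrees with multiplicity: 1 + 1 + 1 + 2 = 5.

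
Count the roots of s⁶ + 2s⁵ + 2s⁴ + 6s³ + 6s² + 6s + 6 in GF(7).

1

Write P(s) = s⁶ + 2s⁵ + 2s⁴ + 6s³ + 6s² + 6s + 6.
Evaluate at each of the 7 elements of GF(7):
P(0) = 6; P(1) = 1; P(2) = 5; P(3) = 0 → root; P(4) = 5; P(5) = 2; P(6) = 1.
Roots: {3}.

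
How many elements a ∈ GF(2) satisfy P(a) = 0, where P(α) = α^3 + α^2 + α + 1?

1

Evaluate at each of the 2 elements of GF(2):
P(0) = 1; P(1) = 0 → root.
Roots: {1}.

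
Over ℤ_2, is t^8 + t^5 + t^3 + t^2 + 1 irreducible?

Yes

Write m(t) = t^8 + t^5 + t^3 + t^2 + 1.
Check for roots in ℤ_2: m(0) = 1; m(1) = 1.
No roots, so no linear factors.
Monic irreducibles of degree 2 over GF(2): t^2 + t + 1.
None of them divide m (all give nonzero remainder).
Monic irreducibles of degree 3 over GF(2): t^3 + t + 1, t^3 + t^2 + 1.
None of them divide m (all give nonzero remainder).
Monic irreducibles of degree 4 over GF(2): t^4 + t + 1, t^4 + t^3 + 1, t^4 + t^3 + t^2 + t + 1.
None of them divide m (all give nonzero remainder).
No irreducible factor of degree ≤ 4 exists, so m is irreducible over GF(2).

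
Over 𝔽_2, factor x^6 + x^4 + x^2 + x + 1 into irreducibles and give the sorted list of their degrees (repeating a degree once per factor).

Write h(x) = x^6 + x^4 + x^2 + x + 1.
Roots in 𝔽_2: h(0) = 1; h(1) = 1.
Complete factorization: h(x) = (x^6 + x^4 + x^2 + x + 1).
Factor degrees with multiplicity: 6 = 6.

6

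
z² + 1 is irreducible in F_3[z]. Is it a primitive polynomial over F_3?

No

Write f(z) = z² + 1.
|GF(3^2)^×| = 3^2 − 1 = 8. Prime factorization: 8 = 2^3.
f is primitive ⇔ z has order 8 in GF(3)[z]/(f), i.e. z^(8/q) ≠ 1 for each prime q | 8.
z^(4) mod f = 1
Since z^(4) = 1, the order of z divides 4 < 8; not primitive.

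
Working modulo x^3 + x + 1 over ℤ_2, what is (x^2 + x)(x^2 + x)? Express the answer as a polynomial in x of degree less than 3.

x

Multiply in ℤ_2[x]: (x^2 + x)·(x^2 + x) = x^4 + x^2.
Reduce using x^3 ≡ x + 1 (mod x^3 + x + 1).
Reduced: x.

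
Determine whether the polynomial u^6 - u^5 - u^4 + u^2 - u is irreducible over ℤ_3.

No

Write h(u) = u^6 - u^5 - u^4 + u^2 - u.
Check for roots in ℤ_3: h(0) = 0 → root; h(1) = 2; h(2) = 0 → root.
h(0) = 0, so (u) divides h(u); h is reducible.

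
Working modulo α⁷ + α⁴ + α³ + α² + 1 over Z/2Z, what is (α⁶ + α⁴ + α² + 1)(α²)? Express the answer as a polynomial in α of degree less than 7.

α^6 + α^5 + α^3 + α^2 + α

Multiply in Z/2Z[α]: (α⁶ + α⁴ + α² + 1)·(α²) = α⁸ + α⁶ + α⁴ + α².
Reduce using α⁷ ≡ α⁴ + α³ + α² + 1 (mod α⁷ + α⁴ + α³ + α² + 1).
Reduced: α⁶ + α⁵ + α³ + α² + α.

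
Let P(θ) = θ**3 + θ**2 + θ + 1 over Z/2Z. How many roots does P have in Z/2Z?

Evaluate at each of the 2 elements of Z/2Z:
P(0) = 1; P(1) = 0 → root.
Roots: {1}.

1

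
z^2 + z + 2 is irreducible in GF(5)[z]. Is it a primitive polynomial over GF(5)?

Yes

Write f(z) = z^2 + z + 2.
|GF(5^2)^×| = 5^2 − 1 = 24. Prime factorization: 24 = 2^3·3.
f is primitive ⇔ z has order 24 in GF(5)[z]/(f), i.e. z^(24/q) ≠ 1 for each prime q | 24.
z^(12) mod f = 4.
z^(8) mod f = 3z + 1.
None equal 1, so z has full order 24; f is primitive.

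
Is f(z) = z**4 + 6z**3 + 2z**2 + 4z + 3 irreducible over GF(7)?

Yes

Check for roots in GF(7): f(0) = 3; f(1) = 2; f(2) = 6; f(3) = 3; f(4) = 5; f(5) = 6; f(6) = 3.
No roots, so no linear factors.
Degree-2 irreducible divisors: test the 21 monic irreducibles of degree 2 over GF(7).
None of them divide f (all give nonzero remainder).
No irreducible factor of degree ≤ 2 exists, so f is irreducible over GF(7).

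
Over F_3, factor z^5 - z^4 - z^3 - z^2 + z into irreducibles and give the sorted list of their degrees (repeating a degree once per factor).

1, 1, 1, 2

Write f(z) = z^5 - z^4 - z^3 - z^2 + z.
Roots in F_3: f(0) = 0 → root; f(1) = 2; f(2) = 0 → root.
Linear factors from roots: (z), (z + 1).
Complete factorization: f(z) = (z)·(z + 1)^2·(z^2 + 1).
Factor degrees with multiplicity: 1 + 1 + 1 + 2 = 5.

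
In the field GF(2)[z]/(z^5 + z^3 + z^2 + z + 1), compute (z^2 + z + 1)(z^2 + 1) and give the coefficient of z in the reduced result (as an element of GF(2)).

1

Multiply in GF(2)[z]: (z^2 + z + 1)·(z^2 + 1) = z^4 + z^3 + z + 1.
Reduced: z^4 + z^3 + z + 1.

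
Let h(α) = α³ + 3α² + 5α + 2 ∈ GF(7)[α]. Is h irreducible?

Yes

Check for roots in GF(7): h(0) = 2; h(1) = 4; h(2) = 4; h(3) = 1; h(4) = 1; h(5) = 3; h(6) = 6.
No roots. A degree-3 polynomial over a field with no linear factor is irreducible.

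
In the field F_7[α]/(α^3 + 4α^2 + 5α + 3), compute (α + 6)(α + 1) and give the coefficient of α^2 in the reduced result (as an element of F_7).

Multiply in F_7[α]: (α + 6)·(α + 1) = α^2 + 6.
Reduced: α^2 + 6.

1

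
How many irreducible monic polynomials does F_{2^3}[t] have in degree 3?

168

x^(8^3) − x is the product of all monic irreducibles of degree dividing 3; Möbius inversion gives N = (1/3) Σ μ(3/d)·8^d.
Divisors of 3: 1, 3; μ(3/d) for each: -1, 1.
Σ = − 8^1 + 8^3 = 504.
N = 504/3 = 168.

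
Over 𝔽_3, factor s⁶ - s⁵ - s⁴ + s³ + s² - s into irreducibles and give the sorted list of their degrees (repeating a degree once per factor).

Write f(s) = s⁶ - s⁵ - s⁴ + s³ + s² - s.
Roots in 𝔽_3: f(0) = 0 → root; f(1) = 0 → root; f(2) = 2.
Linear factors from roots: (s), (s - 1).
Complete factorization: f(s) = (s)·(s - 1)·(s² + 1)^2.
Factor degrees with multiplicity: 1 + 1 + 2 + 2 = 6.

1, 1, 2, 2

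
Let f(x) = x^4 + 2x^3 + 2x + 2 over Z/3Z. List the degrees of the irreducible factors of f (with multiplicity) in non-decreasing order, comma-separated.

Roots in Z/3Z: f(0) = 2; f(1) = 1; f(2) = 2.
Complete factorization: f(x) = (x^2 + 1)·(x^2 + 2x + 2).
Factor degrees with multiplicity: 2 + 2 = 4.

2, 2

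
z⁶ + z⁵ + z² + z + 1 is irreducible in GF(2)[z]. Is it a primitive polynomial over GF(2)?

Write f(z) = z⁶ + z⁵ + z² + z + 1.
|GF(2^6)^×| = 2^6 − 1 = 63. Prime factorization: 63 = 3^2·7.
f is primitive ⇔ z has order 63 in GF(2)[z]/(f), i.e. z^(63/q) ≠ 1 for each prime q | 63.
z^(21) mod f = z⁵ + z³ + z².
z^(9) mod f = z³ + z² + 1.
None equal 1, so z has full order 63; f is primitive.

Yes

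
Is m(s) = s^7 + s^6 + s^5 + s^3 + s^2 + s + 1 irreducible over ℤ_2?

Yes

Check for roots in ℤ_2: m(0) = 1; m(1) = 1.
No roots, so no linear factors.
Monic irreducibles of degree 2 over GF(2): s^2 + s + 1.
None of them divide m (all give nonzero remainder).
Monic irreducibles of degree 3 over GF(2): s^3 + s + 1, s^3 + s^2 + 1.
None of them divide m (all give nonzero remainder).
No irreducible factor of degree ≤ 3 exists, so m is irreducible over GF(2).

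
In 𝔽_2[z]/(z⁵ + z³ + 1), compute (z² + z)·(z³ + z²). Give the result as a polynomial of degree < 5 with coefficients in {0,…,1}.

Multiply in 𝔽_2[z]: (z² + z)·(z³ + z²) = z⁵ + z³.
Reduce using z⁵ ≡ z³ + 1 (mod z⁵ + z³ + 1).
Reduced: 1.

1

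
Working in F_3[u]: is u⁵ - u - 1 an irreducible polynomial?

Write h(u) = u⁵ - u - 1.
Check for roots in F_3: h(0) = 2; h(1) = 2; h(2) = 2.
No roots, so no linear factors.
Monic irreducibles of degree 2 over GF(3): u² + 1, u² + u - 1, u² - u - 1.
None of them divide h (all give nonzero remainder).
No irreducible factor of degree ≤ 2 exists, so h is irreducible over GF(3).

Yes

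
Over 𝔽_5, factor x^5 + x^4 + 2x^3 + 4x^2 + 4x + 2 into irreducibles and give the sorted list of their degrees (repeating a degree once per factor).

1, 1, 3

Write f(x) = x^5 + x^4 + 2x^3 + 4x^2 + 4x + 2.
Roots in 𝔽_5: f(0) = 2; f(1) = 4; f(2) = 0 → root; f(3) = 3; f(4) = 0 → root.
Linear factors from roots: (x + 3), (x + 1).
Complete factorization: f(x) = (x + 1)·(x + 3)·(x^3 + 2x^2 + x + 4).
Factor degrees with multiplicity: 1 + 1 + 3 = 5.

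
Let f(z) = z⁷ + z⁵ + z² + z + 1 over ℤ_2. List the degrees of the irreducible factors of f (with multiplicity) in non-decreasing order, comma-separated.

Roots in ℤ_2: f(0) = 1; f(1) = 1.
Complete factorization: f(z) = (z⁷ + z⁵ + z² + z + 1).
Factor degrees with multiplicity: 7 = 7.

7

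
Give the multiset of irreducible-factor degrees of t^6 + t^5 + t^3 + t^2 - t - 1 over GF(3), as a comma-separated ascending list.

1, 2, 3

Write g(t) = t^6 + t^5 + t^3 + t^2 - t - 1.
Roots in GF(3): g(0) = 2; g(1) = 2; g(2) = 0 → root.
Linear factors from roots: (t + 1).
Complete factorization: g(t) = (t + 1)·(t^2 - t - 1)·(t^3 + t^2 - t + 1).
Factor degrees with multiplicity: 1 + 2 + 3 = 6.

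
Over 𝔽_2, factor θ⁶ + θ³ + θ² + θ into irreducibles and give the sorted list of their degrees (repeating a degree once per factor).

Write f(θ) = θ⁶ + θ³ + θ² + θ.
Roots in 𝔽_2: f(0) = 0 → root; f(1) = 0 → root.
Linear factors from roots: (θ), (θ + 1).
Complete factorization: f(θ) = (θ)·(θ + 1)^2·(θ³ + θ + 1).
Factor degrees with multiplicity: 1 + 1 + 1 + 3 = 6.

1, 1, 1, 3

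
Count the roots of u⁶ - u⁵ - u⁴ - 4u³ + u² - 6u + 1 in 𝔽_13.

4

Write f(u) = u⁶ - u⁵ - u⁴ - 4u³ + u² - 6u + 1.
Evaluate at each of the 13 elements of 𝔽_13:
f(0) = 1; f(1) = 4; f(2) = 3; f(3) = 3; f(4) = 5; f(5) = 9; f(6) = 9; f(7) = 6; f(8) = 0 → root; f(9) = 0 → root; f(10) = 0 → root; f(11) = 12; f(12) = 0 → root.
Roots: {8, 9, 10, 12}.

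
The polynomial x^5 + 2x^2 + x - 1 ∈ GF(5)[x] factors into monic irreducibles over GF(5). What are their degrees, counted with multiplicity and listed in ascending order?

Write f(x) = x^5 + 2x^2 + x - 1.
Roots in GF(5): f(0) = 4; f(1) = 3; f(2) = 1; f(3) = 3; f(4) = 4.
Complete factorization: f(x) = (x^2 + 2)·(x^3 - 2x + 2).
Factor degrees with multiplicity: 2 + 3 = 5.

2, 3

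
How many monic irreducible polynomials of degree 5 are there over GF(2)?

The number of monic irreducibles of degree 5 over GF(2) is (1/5)·Σ_{d∣5} μ(5/d) 2^d.
Divisors of 5: 1, 5; μ(5/d) for each: -1, 1.
Σ = − 2^1 + 2^5 = 30.
N = 30/5 = 6.

6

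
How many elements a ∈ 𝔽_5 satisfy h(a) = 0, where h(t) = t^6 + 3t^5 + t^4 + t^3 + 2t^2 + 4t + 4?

2

Evaluate at each of the 5 elements of 𝔽_5:
h(0) = 4; h(1) = 1; h(2) = 4; h(3) = 0 → root; h(4) = 0 → root.
Roots: {3, 4}.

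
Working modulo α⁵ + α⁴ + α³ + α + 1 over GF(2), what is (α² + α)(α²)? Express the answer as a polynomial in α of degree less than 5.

α^4 + α^3

Multiply in GF(2)[α]: (α² + α)·(α²) = α⁴ + α³.
Reduced: α⁴ + α³.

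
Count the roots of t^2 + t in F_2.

Write f(t) = t^2 + t.
Evaluate at each of the 2 elements of F_2:
f(0) = 0 → root; f(1) = 0 → root.
Roots: {0, 1}.

2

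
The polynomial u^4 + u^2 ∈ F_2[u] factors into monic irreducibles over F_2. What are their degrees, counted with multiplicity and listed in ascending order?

1, 1, 1, 1

Write g(u) = u^4 + u^2.
Roots in F_2: g(0) = 0 → root; g(1) = 0 → root.
Linear factors from roots: (u), (u + 1).
Complete factorization: g(u) = (u)^2·(u + 1)^2.
Factor degrees with multiplicity: 1 + 1 + 1 + 1 = 4.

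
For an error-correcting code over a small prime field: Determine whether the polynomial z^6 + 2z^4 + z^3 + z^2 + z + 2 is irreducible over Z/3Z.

Write f(z) = z^6 + 2z^4 + z^3 + z^2 + z + 2.
Check for roots in Z/3Z: f(0) = 2; f(1) = 2; f(2) = 1.
No roots, so no linear factors.
Monic irreducibles of degree 2 over GF(3): z^2 + 1, z^2 + z + 2, z^2 + 2z + 2.
None of them divide f (all give nonzero remainder).
Degree-3 irreducible divisors: test the 8 monic irreducibles of degree 3 over GF(3).
None of them divide f (all give nonzero remainder).
No irreducible factor of degree ≤ 3 exists, so f is irreducible over GF(3).

Yes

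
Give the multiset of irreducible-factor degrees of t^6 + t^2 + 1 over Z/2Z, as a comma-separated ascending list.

Write f(t) = t^6 + t^2 + 1.
Roots in Z/2Z: f(0) = 1; f(1) = 1.
Complete factorization: f(t) = (t^3 + t + 1)^2.
Factor degrees with multiplicity: 3 + 3 = 6.

3, 3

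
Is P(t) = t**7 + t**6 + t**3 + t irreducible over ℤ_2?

Check for roots in ℤ_2: P(0) = 0 → root; P(1) = 0 → root.
P(0) = 0, so (t) divides P(t); P is reducible.

No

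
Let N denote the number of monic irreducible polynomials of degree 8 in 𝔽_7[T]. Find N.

The number of monic irreducibles of degree 8 over GF(7) is (1/8)·Σ_{d∣8} μ(8/d) 7^d.
Divisors of 8: 1, 2, 4, 8; μ(8/d) for each: 0, 0, -1, 1.
Σ = − 7^4 + 7^8 = 5762400.
N = 5762400/8 = 720300.

720300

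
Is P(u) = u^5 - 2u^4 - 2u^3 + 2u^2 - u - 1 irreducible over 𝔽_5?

Check for roots in 𝔽_5: P(0) = 4; P(1) = 2; P(2) = 4; P(3) = 1; P(4) = 1.
No roots, so no linear factors.
Degree-2 irreducible divisors: test the 10 monic irreducibles of degree 2 over GF(5).
None of them divide P (all give nonzero remainder).
No irreducible factor of degree ≤ 2 exists, so P is irreducible over GF(5).

Yes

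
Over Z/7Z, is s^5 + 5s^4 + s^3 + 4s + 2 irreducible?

Write f(s) = s^5 + 5s^4 + s^3 + 4s + 2.
Check for roots in Z/7Z: f(0) = 2; f(1) = 6; f(2) = 4; f(3) = 3; f(4) = 6; f(5) = 6; f(6) = 1.
No roots, so no linear factors.
Degree-2 irreducible divisors: test the 21 monic irreducibles of degree 2 over GF(7).
None of them divide f (all give nonzero remainder).
No irreducible factor of degree ≤ 2 exists, so f is irreducible over GF(7).

Yes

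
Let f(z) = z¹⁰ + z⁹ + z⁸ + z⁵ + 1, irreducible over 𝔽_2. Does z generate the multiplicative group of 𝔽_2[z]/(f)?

Yes

|GF(2^10)^×| = 2^10 − 1 = 1023. Prime factorization: 1023 = 3·11·31.
f is primitive ⇔ z has order 1023 in GF(2)[z]/(f), i.e. z^(1023/q) ≠ 1 for each prime q | 1023.
z^(341) mod f = z⁹ + z⁸ + z⁷ + z⁵ + z³.
z^(93) mod f = z⁹ + z⁸ + z⁴ + z³ + z² + z + 1.
z^(33) mod f = z⁹ + z⁸ + z⁶ + z⁵ + z⁴ + z³ + z² + 1.
None equal 1, so z has full order 1023; f is primitive.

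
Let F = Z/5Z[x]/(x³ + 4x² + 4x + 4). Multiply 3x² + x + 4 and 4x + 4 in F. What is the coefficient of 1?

3

Multiply in Z/5Z[x]: (3x² + x + 4)·(4x + 4) = 2x³ + x² + 1.
Reduce using x³ ≡ x² + x + 1 (mod x³ + 4x² + 4x + 4).
Reduced: 3x² + 2x + 3.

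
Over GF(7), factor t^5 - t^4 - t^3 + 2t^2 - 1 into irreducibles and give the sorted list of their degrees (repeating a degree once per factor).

1, 1, 1, 2

Write g(t) = t^5 - t^4 - t^3 + 2t^2 - 1.
Linear factors from roots: (t - 1), (t + 3), (t + 1).
Complete factorization: g(t) = (t + 1)·(t + 3)·(t - 1)·(t^2 + 3t - 2).
Factor degrees with multiplicity: 1 + 1 + 1 + 2 = 5.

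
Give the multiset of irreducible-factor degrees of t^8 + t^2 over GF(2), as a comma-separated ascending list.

1, 1, 1, 1, 2, 2

Write g(t) = t^8 + t^2.
Roots in GF(2): g(0) = 0 → root; g(1) = 0 → root.
Linear factors from roots: (t), (t + 1).
Complete factorization: g(t) = (t)^2·(t + 1)^2·(t^2 + t + 1)^2.
Factor degrees with multiplicity: 1 + 1 + 1 + 1 + 2 + 2 = 8.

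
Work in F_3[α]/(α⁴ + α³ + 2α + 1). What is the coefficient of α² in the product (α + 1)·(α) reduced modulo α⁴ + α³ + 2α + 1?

1

Multiply in F_3[α]: (α + 1)·(α) = α² + α.
Reduced: α² + α.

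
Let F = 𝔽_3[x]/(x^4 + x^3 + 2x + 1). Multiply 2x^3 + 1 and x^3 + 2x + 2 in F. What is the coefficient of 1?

2

Multiply in 𝔽_3[x]: (2x^3 + 1)·(x^3 + 2x + 2) = 2x^6 + x^4 + 2x^3 + 2x + 2.
Reduce using x^4 ≡ 2x^3 + x + 2 (mod x^4 + x^3 + 2x + 1).
Reduced: x^3 + 2x^2 + x + 2.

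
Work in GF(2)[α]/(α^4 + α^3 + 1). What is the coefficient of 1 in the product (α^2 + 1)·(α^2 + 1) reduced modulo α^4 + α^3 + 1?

Multiply in GF(2)[α]: (α^2 + 1)·(α^2 + 1) = α^4 + 1.
Reduce using α^4 ≡ α^3 + 1 (mod α^4 + α^3 + 1).
Reduced: α^3.

0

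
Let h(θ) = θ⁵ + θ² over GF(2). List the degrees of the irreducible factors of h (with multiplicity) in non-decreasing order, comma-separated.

1, 1, 1, 2

Roots in GF(2): h(0) = 0 → root; h(1) = 0 → root.
Linear factors from roots: (θ), (θ + 1).
Complete factorization: h(θ) = (θ + 1)·(θ)^2·(θ² + θ + 1).
Factor degrees with multiplicity: 1 + 1 + 1 + 2 = 5.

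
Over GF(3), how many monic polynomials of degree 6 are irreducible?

Gauss's count: N_{3}(6) = (1/6) Σ_{d|6} μ(6/d)·3^d.
Divisors of 6: 1, 2, 3, 6; μ(6/d) for each: 1, -1, -1, 1.
Σ = 3^1 − 3^2 − 3^3 + 3^6 = 696.
N = 696/6 = 116.

116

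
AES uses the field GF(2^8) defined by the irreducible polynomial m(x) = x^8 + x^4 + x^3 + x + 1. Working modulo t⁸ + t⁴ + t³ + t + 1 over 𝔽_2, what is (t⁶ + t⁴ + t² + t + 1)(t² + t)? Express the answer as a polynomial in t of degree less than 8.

t^7 + t^6 + t^5 + t^3 + 1

Multiply in 𝔽_2[t]: (t⁶ + t⁴ + t² + t + 1)·(t² + t) = t⁸ + t⁷ + t⁶ + t⁵ + t⁴ + t.
Reduce using t⁸ ≡ t⁴ + t³ + t + 1 (mod t⁸ + t⁴ + t³ + t + 1).
Reduced: t⁷ + t⁶ + t⁵ + t³ + 1.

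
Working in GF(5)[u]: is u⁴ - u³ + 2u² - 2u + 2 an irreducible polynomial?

Write h(u) = u⁴ - u³ + 2u² - 2u + 2.
Check for roots in GF(5): h(0) = 2; h(1) = 2; h(2) = 4; h(3) = 3; h(4) = 3.
No roots, so no linear factors.
Degree-2 irreducible divisors: test the 10 monic irreducibles of degree 2 over GF(5).
None of them divide h (all give nonzero remainder).
No irreducible factor of degree ≤ 2 exists, so h is irreducible over GF(5).

Yes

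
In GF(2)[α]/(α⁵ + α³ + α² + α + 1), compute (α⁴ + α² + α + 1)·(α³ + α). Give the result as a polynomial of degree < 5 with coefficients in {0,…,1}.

Multiply in GF(2)[α]: (α⁴ + α² + α + 1)·(α³ + α) = α⁷ + α⁴ + α² + α.
Reduce using α⁵ ≡ α³ + α² + α + 1 (mod α⁵ + α³ + α² + α + 1).
Reduced: α² + 1.

α^2 + 1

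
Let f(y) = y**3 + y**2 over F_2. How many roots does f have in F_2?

2

Evaluate at each of the 2 elements of F_2:
f(0) = 0 → root; f(1) = 0 → root.
Roots: {0, 1}.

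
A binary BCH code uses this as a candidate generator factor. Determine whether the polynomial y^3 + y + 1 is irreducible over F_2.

Yes

Write f(y) = y^3 + y + 1.
Check for roots in F_2: f(0) = 1; f(1) = 1.
No roots. A degree-3 polynomial over a field with no linear factor is irreducible.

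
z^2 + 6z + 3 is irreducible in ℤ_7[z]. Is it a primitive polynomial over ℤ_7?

Yes

Write f(z) = z^2 + 6z + 3.
|GF(7^2)^×| = 7^2 − 1 = 48. Prime factorization: 48 = 2^4·3.
f is primitive ⇔ z has order 48 in GF(7)[z]/(f), i.e. z^(48/q) ≠ 1 for each prime q | 48.
z^(24) mod f = 6.
z^(16) mod f = 2.
None equal 1, so z has full order 48; f is primitive.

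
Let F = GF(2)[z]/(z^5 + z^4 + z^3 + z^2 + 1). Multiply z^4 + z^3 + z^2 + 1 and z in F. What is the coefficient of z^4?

Multiply in GF(2)[z]: (z^4 + z^3 + z^2 + 1)·(z) = z^5 + z^4 + z^3 + z.
Reduce using z^5 ≡ z^4 + z^3 + z^2 + 1 (mod z^5 + z^4 + z^3 + z^2 + 1).
Reduced: z^2 + z + 1.

0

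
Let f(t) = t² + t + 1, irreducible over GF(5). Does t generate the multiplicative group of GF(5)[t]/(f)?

No

|GF(5^2)^×| = 5^2 − 1 = 24. Prime factorization: 24 = 2^3·3.
f is primitive ⇔ t has order 24 in GF(5)[t]/(f), i.e. t^(24/q) ≠ 1 for each prime q | 24.
t^(12) mod f = 1
t^(8) mod f = 4t + 4.
Since t^(12) = 1, the order of t divides 12 < 24; not primitive.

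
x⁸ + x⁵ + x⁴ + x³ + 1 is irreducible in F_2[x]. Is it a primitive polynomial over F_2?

No

Write f(x) = x⁸ + x⁵ + x⁴ + x³ + 1.
|GF(2^8)^×| = 2^8 − 1 = 255. Prime factorization: 255 = 3·5·17.
f is primitive ⇔ x has order 255 in GF(2)[x]/(f), i.e. x^(255/q) ≠ 1 for each prime q | 255.
x^(85) mod f = 1
x^(51) mod f = 1
x^(15) mod f = x⁶ + x³ + x² + x.
Since x^(85) = 1, the order of x divides 85 < 255; not primitive.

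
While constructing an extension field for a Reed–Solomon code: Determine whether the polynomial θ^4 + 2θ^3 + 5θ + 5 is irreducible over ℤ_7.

Write m(θ) = θ^4 + 2θ^3 + 5θ + 5.
Check for roots in ℤ_7: m(0) = 5; m(1) = 6; m(2) = 5; m(3) = 1; m(4) = 3; m(5) = 2; m(6) = 6.
No roots, so no linear factors.
Degree-2 irreducible divisors: test the 21 monic irreducibles of degree 2 over GF(7).
None of them divide m (all give nonzero remainder).
No irreducible factor of degree ≤ 2 exists, so m is irreducible over GF(7).

Yes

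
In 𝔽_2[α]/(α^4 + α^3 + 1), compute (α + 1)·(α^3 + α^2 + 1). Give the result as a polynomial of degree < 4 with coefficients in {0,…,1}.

Multiply in 𝔽_2[α]: (α + 1)·(α^3 + α^2 + 1) = α^4 + α^2 + α + 1.
Reduce using α^4 ≡ α^3 + 1 (mod α^4 + α^3 + 1).
Reduced: α^3 + α^2 + α.

α^3 + α^2 + α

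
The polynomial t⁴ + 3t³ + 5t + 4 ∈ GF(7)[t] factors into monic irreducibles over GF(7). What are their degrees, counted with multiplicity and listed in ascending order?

Write g(t) = t⁴ + 3t³ + 5t + 4.
Linear factors from roots: (t + 2).
Complete factorization: g(t) = (t + 2)·(t³ + t² + 5t + 2).
Factor degrees with multiplicity: 1 + 3 = 4.

1, 3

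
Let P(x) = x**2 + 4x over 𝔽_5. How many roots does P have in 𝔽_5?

Evaluate at each of the 5 elements of 𝔽_5:
P(0) = 0 → root; P(1) = 0 → root; P(2) = 2; P(3) = 1; P(4) = 2.
Roots: {0, 1}.

2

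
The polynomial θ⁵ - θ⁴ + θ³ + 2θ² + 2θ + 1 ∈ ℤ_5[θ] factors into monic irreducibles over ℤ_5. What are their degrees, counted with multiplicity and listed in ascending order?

Write f(θ) = θ⁵ - θ⁴ + θ³ + 2θ² + 2θ + 1.
Roots in ℤ_5: f(0) = 1; f(1) = 1; f(2) = 2; f(3) = 4; f(4) = 3.
Complete factorization: f(θ) = (θ⁵ - θ⁴ + θ³ + 2θ² + 2θ + 1).
Factor degrees with multiplicity: 5 = 5.

5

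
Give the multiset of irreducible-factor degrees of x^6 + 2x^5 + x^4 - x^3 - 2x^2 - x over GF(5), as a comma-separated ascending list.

1, 1, 1, 1, 2

Write g(x) = x^6 + 2x^5 + x^4 - x^3 - 2x^2 - x.
Roots in GF(5): g(0) = 0 → root; g(1) = 0 → root; g(2) = 1; g(3) = 3; g(4) = 0 → root.
Linear factors from roots: (x), (x - 1), (x + 1).
Complete factorization: g(x) = (x)·(x - 1)·(x + 1)^2·(x^2 + x + 1).
Factor degrees with multiplicity: 1 + 1 + 1 + 1 + 2 = 6.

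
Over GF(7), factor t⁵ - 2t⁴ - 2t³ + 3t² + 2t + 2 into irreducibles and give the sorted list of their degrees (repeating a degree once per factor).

Write f(t) = t⁵ - 2t⁴ - 2t³ + 3t² + 2t + 2.
Complete factorization: f(t) = (t⁵ - 2t⁴ - 2t³ + 3t² + 2t + 2).
Factor degrees with multiplicity: 5 = 5.

5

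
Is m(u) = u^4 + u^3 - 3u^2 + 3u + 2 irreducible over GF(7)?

No

Check for roots in GF(7): m(0) = 2; m(1) = 4; m(2) = 6; m(3) = 1; m(4) = 6; m(5) = 6; m(6) = 3.
No roots, so no linear factors.
Degree-2 irreducible divisors: test the 21 monic irreducibles of degree 2 over GF(7).
u^2 + 2u + 3 divides m: m(u) = (u^2 + 2u + 3)·(u^2 - u + 3).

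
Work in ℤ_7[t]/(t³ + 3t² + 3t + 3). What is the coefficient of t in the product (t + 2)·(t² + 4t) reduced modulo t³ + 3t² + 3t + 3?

5

Multiply in ℤ_7[t]: (t + 2)·(t² + 4t) = t³ + 6t² + t.
Reduce using t³ ≡ 4t² + 4t + 4 (mod t³ + 3t² + 3t + 3).
Reduced: 3t² + 5t + 4.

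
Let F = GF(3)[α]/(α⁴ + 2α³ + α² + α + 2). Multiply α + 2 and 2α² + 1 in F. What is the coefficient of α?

Multiply in GF(3)[α]: (α + 2)·(2α² + 1) = 2α³ + α² + α + 2.
Reduced: 2α³ + α² + α + 2.

1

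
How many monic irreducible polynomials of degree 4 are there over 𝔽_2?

3

The number of monic irreducibles of degree 4 over GF(2) is (1/4)·Σ_{d∣4} μ(4/d) 2^d.
Divisors of 4: 1, 2, 4; μ(4/d) for each: 0, -1, 1.
Σ = − 2^2 + 2^4 = 12.
N = 12/4 = 3.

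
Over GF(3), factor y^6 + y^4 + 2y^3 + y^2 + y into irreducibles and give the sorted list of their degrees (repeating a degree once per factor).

1, 1, 1, 3

Write f(y) = y^6 + y^4 + 2y^3 + y^2 + y.
Roots in GF(3): f(0) = 0 → root; f(1) = 0 → root; f(2) = 0 → root.
Linear factors from roots: (y), (y + 2), (y + 1).
Complete factorization: f(y) = (y)·(y + 1)·(y + 2)·(y^3 + 2y + 2).
Factor degrees with multiplicity: 1 + 1 + 1 + 3 = 6.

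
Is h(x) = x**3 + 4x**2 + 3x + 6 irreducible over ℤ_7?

Check for roots in ℤ_7: h(0) = 6; h(1) = 0 → root; h(2) = 1; h(3) = 1; h(4) = 6; h(5) = 1; h(6) = 6.
h(1) = 0, so (x − 1) divides h(x); h is reducible.

No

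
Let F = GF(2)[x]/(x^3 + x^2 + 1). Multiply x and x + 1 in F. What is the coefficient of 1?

Multiply in GF(2)[x]: (x)·(x + 1) = x^2 + x.
Reduced: x^2 + x.

0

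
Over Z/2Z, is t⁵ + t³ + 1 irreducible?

Yes

Write m(t) = t⁵ + t³ + 1.
Check for roots in Z/2Z: m(0) = 1; m(1) = 1.
No roots, so no linear factors.
Monic irreducibles of degree 2 over GF(2): t² + t + 1.
None of them divide m (all give nonzero remainder).
No irreducible factor of degree ≤ 2 exists, so m is irreducible over GF(2).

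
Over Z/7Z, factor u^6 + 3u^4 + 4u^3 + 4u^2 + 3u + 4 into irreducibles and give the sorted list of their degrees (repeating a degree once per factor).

6

Write f(u) = u^6 + 3u^4 + 4u^3 + 4u^2 + 3u + 4.
Complete factorization: f(u) = (u^6 + 3u^4 + 4u^3 + 4u^2 + 3u + 4).
Factor degrees with multiplicity: 6 = 6.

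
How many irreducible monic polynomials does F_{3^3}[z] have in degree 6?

By the necklace-counting formula, N_27(6) = (1/6) Σ_{d|6} μ(6/d)·27^d.
Divisors of 6: 1, 2, 3, 6; μ(6/d) for each: 1, -1, -1, 1.
Σ = 27^1 − 27^2 − 27^3 + 27^6 = 387400104.
N = 387400104/6 = 64566684.

64566684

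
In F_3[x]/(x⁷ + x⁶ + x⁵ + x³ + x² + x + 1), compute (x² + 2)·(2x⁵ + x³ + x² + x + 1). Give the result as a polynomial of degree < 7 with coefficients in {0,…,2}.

Multiply in F_3[x]: (x² + 2)·(2x⁵ + x³ + x² + x + 1) = 2x⁷ + 2x⁵ + x⁴ + 2x + 2.
Reduce using x⁷ ≡ 2x⁶ + 2x⁵ + 2x³ + 2x² + 2x + 2 (mod x⁷ + x⁶ + x⁵ + x³ + x² + x + 1).
Reduced: x⁶ + x⁴ + x³ + x².

x^6 + x^4 + x^3 + x^2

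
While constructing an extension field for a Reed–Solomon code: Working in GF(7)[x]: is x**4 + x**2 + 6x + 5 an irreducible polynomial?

No

Write h(x) = x**4 + x**2 + 6x + 5.
Check for roots in GF(7): h(0) = 5; h(1) = 6; h(2) = 2; h(3) = 1; h(4) = 0 → root; h(5) = 6; h(6) = 1.
h(4) = 0, so (x − 4) divides h(x); h is reducible.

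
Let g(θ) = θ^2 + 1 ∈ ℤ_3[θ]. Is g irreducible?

Yes

Check for roots in ℤ_3: g(0) = 1; g(1) = 2; g(2) = 2.
No roots. A degree-2 polynomial over a field with no linear factor is irreducible.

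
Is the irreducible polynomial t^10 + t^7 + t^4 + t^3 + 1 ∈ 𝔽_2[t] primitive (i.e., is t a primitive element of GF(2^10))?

Write f(t) = t^10 + t^7 + t^4 + t^3 + 1.
|GF(2^10)^×| = 2^10 − 1 = 1023. Prime factorization: 1023 = 3·11·31.
f is primitive ⇔ t has order 1023 in GF(2)[t]/(f), i.e. t^(1023/q) ≠ 1 for each prime q | 1023.
t^(341) mod f = 1
t^(93) mod f = t^9 + t^8 + t^5 + t^3 + t^2 + t + 1.
t^(33) mod f = t^9 + t^8 + t^6 + t^5 + t^4 + t^3 + 1.
Since t^(341) = 1, the order of t divides 341 < 1023; not primitive.

No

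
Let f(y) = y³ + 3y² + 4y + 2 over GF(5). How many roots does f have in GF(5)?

Evaluate at each of the 5 elements of GF(5):
f(0) = 2; f(1) = 0 → root; f(2) = 0 → root; f(3) = 3; f(4) = 0 → root.
Roots: {1, 2, 4}.

3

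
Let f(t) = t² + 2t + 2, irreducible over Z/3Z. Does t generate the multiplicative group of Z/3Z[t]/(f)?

Yes

|GF(3^2)^×| = 3^2 − 1 = 8. Prime factorization: 8 = 2^3.
f is primitive ⇔ t has order 8 in GF(3)[t]/(f), i.e. t^(8/q) ≠ 1 for each prime q | 8.
t^(4) mod f = 2.
None equal 1, so t has full order 8; f is primitive.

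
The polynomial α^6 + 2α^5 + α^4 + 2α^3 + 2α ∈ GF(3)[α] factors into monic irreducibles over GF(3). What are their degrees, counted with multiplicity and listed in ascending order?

1, 2, 3

Write g(α) = α^6 + 2α^5 + α^4 + 2α^3 + 2α.
Roots in GF(3): g(0) = 0 → root; g(1) = 2; g(2) = 2.
Linear factors from roots: (α).
Complete factorization: g(α) = (α)·(α^2 + 2α + 2)·(α^3 + 2α + 1).
Factor degrees with multiplicity: 1 + 2 + 3 = 6.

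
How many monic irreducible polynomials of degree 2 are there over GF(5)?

10

By the necklace-counting formula, N_5(2) = (1/2) Σ_{d|2} μ(2/d)·5^d.
Divisors of 2: 1, 2; μ(2/d) for each: -1, 1.
Σ = − 5^1 + 5^2 = 20.
N = 20/2 = 10.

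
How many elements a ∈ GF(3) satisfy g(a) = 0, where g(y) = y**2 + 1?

0

Evaluate at each of the 3 elements of GF(3):
g(0) = 1; g(1) = 2; g(2) = 2.
No element is a root.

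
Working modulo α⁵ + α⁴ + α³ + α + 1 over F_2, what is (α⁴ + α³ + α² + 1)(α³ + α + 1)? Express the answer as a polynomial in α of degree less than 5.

α^4 + α^3

Multiply in F_2[α]: (α⁴ + α³ + α² + 1)·(α³ + α + 1) = α⁷ + α⁶ + α³ + α² + α + 1.
Reduce using α⁵ ≡ α⁴ + α³ + α + 1 (mod α⁵ + α⁴ + α³ + α + 1).
Reduced: α⁴ + α³.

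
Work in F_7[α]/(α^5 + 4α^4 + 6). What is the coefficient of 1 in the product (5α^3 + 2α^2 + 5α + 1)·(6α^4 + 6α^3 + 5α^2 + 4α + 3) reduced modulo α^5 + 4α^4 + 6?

Multiply in F_7[α]: (5α^3 + 2α^2 + 5α + 1)·(6α^4 + 6α^3 + 5α^2 + 4α + 3) = 2α^7 + 4α^5 + 3α^4 + 5α^3 + 3α^2 + 5α + 3.
Reduce using α^5 ≡ 3α^4 + 1 (mod α^5 + 4α^4 + 6).
Reduced: 6α^4 + 5α^3 + 5α^2 + 4α + 4.

4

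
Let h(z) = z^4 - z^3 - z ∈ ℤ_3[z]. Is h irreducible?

No

Check for roots in ℤ_3: h(0) = 0 → root; h(1) = 2; h(2) = 0 → root.
h(0) = 0, so (z) divides h(z); h is reducible.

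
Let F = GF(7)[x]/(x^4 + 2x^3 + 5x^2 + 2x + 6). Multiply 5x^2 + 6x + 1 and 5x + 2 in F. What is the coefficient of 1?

2

Multiply in GF(7)[x]: (5x^2 + 6x + 1)·(5x + 2) = 4x^3 + 5x^2 + 3x + 2.
Reduced: 4x^3 + 5x^2 + 3x + 2.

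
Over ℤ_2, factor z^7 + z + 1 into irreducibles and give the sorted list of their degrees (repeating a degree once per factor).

7

Write f(z) = z^7 + z + 1.
Roots in ℤ_2: f(0) = 1; f(1) = 1.
Complete factorization: f(z) = (z^7 + z + 1).
Factor degrees with multiplicity: 7 = 7.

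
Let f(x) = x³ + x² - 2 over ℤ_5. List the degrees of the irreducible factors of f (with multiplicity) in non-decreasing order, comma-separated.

1, 1, 1

Roots in ℤ_5: f(0) = 3; f(1) = 0 → root; f(2) = 0 → root; f(3) = 4; f(4) = 3.
Linear factors from roots: (x - 1), (x - 2).
Complete factorization: f(x) = (x - 2)·(x - 1)^2.
Factor degrees with multiplicity: 1 + 1 + 1 = 3.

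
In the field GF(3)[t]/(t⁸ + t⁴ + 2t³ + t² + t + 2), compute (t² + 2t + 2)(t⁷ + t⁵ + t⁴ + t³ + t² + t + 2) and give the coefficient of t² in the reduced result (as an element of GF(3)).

Multiply in GF(3)[t]: (t² + 2t + 2)·(t⁷ + t⁵ + t⁴ + t³ + t² + t + 2) = t⁹ + 2t⁸ + 2t⁵ + 2t⁴ + 2t³ + 1.
Reduce using t⁸ ≡ 2t⁴ + t³ + 2t² + 2t + 1 (mod t⁸ + t⁴ + 2t³ + t² + t + 2).
Reduced: t⁵ + t⁴ + 2t.

0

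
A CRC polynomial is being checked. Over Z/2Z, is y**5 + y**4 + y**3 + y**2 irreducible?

Write P(y) = y**5 + y**4 + y**3 + y**2.
Check for roots in Z/2Z: P(0) = 0 → root; P(1) = 0 → root.
P(0) = 0, so (y) divides P(y); P is reducible.

No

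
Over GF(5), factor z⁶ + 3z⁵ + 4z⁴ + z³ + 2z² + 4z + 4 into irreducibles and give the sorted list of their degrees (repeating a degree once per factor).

6

Write h(z) = z⁶ + 3z⁵ + 4z⁴ + z³ + 2z² + 4z + 4.
Roots in GF(5): h(0) = 4; h(1) = 4; h(2) = 2; h(3) = 3; h(4) = 3.
Complete factorization: h(z) = (z⁶ + 3z⁵ + 4z⁴ + z³ + 2z² + 4z + 4).
Factor degrees with multiplicity: 6 = 6.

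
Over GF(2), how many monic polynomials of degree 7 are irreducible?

By the necklace-counting formula, N_2(7) = (1/7) Σ_{d|7} μ(7/d)·2^d.
Divisors of 7: 1, 7; μ(7/d) for each: -1, 1.
Σ = − 2^1 + 2^7 = 126.
N = 126/7 = 18.

18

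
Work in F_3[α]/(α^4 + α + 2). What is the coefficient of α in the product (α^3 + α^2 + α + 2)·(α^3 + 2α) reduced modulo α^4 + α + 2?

2

Multiply in F_3[α]: (α^3 + α^2 + α + 2)·(α^3 + 2α) = α^6 + α^5 + α^3 + 2α^2 + α.
Reduce using α^4 ≡ 2α + 1 (mod α^4 + α + 2).
Reduced: 2α^2 + 2α.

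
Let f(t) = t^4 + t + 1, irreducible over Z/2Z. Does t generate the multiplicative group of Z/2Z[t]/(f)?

Yes

|GF(2^4)^×| = 2^4 − 1 = 15. Prime factorization: 15 = 3·5.
f is primitive ⇔ t has order 15 in GF(2)[t]/(f), i.e. t^(15/q) ≠ 1 for each prime q | 15.
t^(5) mod f = t^2 + t.
t^(3) mod f = t^3.
None equal 1, so t has full order 15; f is primitive.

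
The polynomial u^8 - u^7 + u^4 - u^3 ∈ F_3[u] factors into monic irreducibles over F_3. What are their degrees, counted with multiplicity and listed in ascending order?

1, 1, 1, 1, 2, 2

Write f(u) = u^8 - u^7 + u^4 - u^3.
Roots in F_3: f(0) = 0 → root; f(1) = 0 → root; f(2) = 1.
Linear factors from roots: (u), (u - 1).
Complete factorization: f(u) = (u - 1)·(u)^3·(u^2 + u - 1)·(u^2 - u - 1).
Factor degrees with multiplicity: 1 + 1 + 1 + 1 + 2 + 2 = 8.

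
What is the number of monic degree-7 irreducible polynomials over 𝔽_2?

The number of monic irreducibles of degree 7 over GF(2) is (1/7)·Σ_{d∣7} μ(7/d) 2^d.
Divisors of 7: 1, 7; μ(7/d) for each: -1, 1.
Σ = − 2^1 + 2^7 = 126.
N = 126/7 = 18.

18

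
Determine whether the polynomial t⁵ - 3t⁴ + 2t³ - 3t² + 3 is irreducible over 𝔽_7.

Write f(t) = t⁵ - 3t⁴ + 2t³ - 3t² + 3.
Check for roots in 𝔽_7: f(0) = 3; f(1) = 0 → root; f(2) = 5; f(3) = 2; f(4) = 3; f(5) = 0 → root; f(6) = 1.
f(1) = 0, so (t − 1) divides f(t); f is reducible.

No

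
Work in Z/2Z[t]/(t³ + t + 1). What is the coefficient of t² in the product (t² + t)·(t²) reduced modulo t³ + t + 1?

1

Multiply in Z/2Z[t]: (t² + t)·(t²) = t⁴ + t³.
Reduce using t³ ≡ t + 1 (mod t³ + t + 1).
Reduced: t² + 1.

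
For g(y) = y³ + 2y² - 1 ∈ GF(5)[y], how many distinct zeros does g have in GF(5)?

Evaluate at each of the 5 elements of GF(5):
g(0) = 4; g(1) = 2; g(2) = 0 → root; g(3) = 4; g(4) = 0 → root.
Roots: {2, 4}.

2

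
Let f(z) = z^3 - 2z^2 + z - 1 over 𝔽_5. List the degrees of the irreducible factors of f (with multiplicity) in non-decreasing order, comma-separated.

Roots in 𝔽_5: f(0) = 4; f(1) = 4; f(2) = 1; f(3) = 1; f(4) = 0 → root.
Linear factors from roots: (z + 1).
Complete factorization: f(z) = (z + 1)·(z^2 + 2z - 1).
Factor degrees with multiplicity: 1 + 2 = 3.

1, 2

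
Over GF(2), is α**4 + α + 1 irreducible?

Yes

Write f(α) = α**4 + α + 1.
Check for roots in GF(2): f(0) = 1; f(1) = 1.
No roots, so no linear factors.
Monic irreducibles of degree 2 over GF(2): α**2 + α + 1.
None of them divide f (all give nonzero remainder).
No irreducible factor of degree ≤ 2 exists, so f is irreducible over GF(2).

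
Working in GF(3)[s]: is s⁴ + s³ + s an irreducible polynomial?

Write h(s) = s⁴ + s³ + s.
Check for roots in GF(3): h(0) = 0 → root; h(1) = 0 → root; h(2) = 2.
h(0) = 0, so (s) divides h(s); h is reducible.

No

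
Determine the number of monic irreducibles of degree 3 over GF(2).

The number of monic irreducibles of degree 3 over GF(2) is (1/3)·Σ_{d∣3} μ(3/d) 2^d.
Divisors of 3: 1, 3; μ(3/d) for each: -1, 1.
Σ = − 2^1 + 2^3 = 6.
N = 6/3 = 2.

2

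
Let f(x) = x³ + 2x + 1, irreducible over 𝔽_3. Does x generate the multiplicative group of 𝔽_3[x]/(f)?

|GF(3^3)^×| = 3^3 − 1 = 26. Prime factorization: 26 = 2·13.
f is primitive ⇔ x has order 26 in GF(3)[x]/(f), i.e. x^(26/q) ≠ 1 for each prime q | 26.
x^(13) mod f = 2.
x^(2) mod f = x².
None equal 1, so x has full order 26; f is primitive.

Yes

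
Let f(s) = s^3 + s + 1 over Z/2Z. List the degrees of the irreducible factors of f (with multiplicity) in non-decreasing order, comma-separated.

3

Roots in Z/2Z: f(0) = 1; f(1) = 1.
Complete factorization: f(s) = (s^3 + s + 1).
Factor degrees with multiplicity: 3 = 3.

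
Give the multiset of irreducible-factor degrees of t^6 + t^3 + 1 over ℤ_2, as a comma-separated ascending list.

Write g(t) = t^6 + t^3 + 1.
Roots in ℤ_2: g(0) = 1; g(1) = 1.
Complete factorization: g(t) = (t^6 + t^3 + 1).
Factor degrees with multiplicity: 6 = 6.

6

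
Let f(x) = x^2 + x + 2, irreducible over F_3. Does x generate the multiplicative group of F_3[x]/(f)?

|GF(3^2)^×| = 3^2 − 1 = 8. Prime factorization: 8 = 2^3.
f is primitive ⇔ x has order 8 in GF(3)[x]/(f), i.e. x^(8/q) ≠ 1 for each prime q | 8.
x^(4) mod f = 2.
None equal 1, so x has full order 8; f is primitive.

Yes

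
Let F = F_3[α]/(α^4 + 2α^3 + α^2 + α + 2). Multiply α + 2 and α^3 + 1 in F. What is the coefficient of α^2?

Multiply in F_3[α]: (α + 2)·(α^3 + 1) = α^4 + 2α^3 + α + 2.
Reduce using α^4 ≡ α^3 + 2α^2 + 2α + 1 (mod α^4 + 2α^3 + α^2 + α + 2).
Reduced: 2α^2.

2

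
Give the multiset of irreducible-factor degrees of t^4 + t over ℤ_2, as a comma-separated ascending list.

Write f(t) = t^4 + t.
Roots in ℤ_2: f(0) = 0 → root; f(1) = 0 → root.
Linear factors from roots: (t), (t + 1).
Complete factorization: f(t) = (t)·(t + 1)·(t^2 + t + 1).
Factor degrees with multiplicity: 1 + 1 + 2 = 4.

1, 1, 2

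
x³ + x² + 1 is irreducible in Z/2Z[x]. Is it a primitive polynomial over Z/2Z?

Yes

Write f(x) = x³ + x² + 1.
|GF(2^3)^×| = 2^3 − 1 = 7. Prime factorization: 7 = 7.
f is primitive ⇔ x has order 7 in GF(2)[x]/(f), i.e. x^(7/q) ≠ 1 for each prime q | 7.
x^(1) mod f = x.
None equal 1, so x has full order 7; f is primitive.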